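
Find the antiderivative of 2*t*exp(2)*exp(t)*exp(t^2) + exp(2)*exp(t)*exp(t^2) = exp(t^2 + t + 2) + C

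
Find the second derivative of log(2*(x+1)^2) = -2/(x^2 + 2*x + 1)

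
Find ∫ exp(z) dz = exp(z) + C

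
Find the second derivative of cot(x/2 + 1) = cos(x/2 + 1)/(2*sin(x/2 + 1)^3)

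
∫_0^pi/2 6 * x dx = 3*pi^2/4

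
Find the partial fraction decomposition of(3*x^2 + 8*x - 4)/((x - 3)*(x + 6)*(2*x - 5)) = -139/(17*(2*x - 5)) + 56/(153*(x + 6)) + 47/(9*(x - 3))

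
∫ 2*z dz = z^2 + C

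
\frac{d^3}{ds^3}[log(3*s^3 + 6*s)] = (6*s^6 - 12*s^4 + 24*s^2 + 16)/(s^9 + 6*s^7 + 12*s^5 + 8*s^3)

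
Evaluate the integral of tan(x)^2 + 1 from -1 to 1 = 2*tan(1)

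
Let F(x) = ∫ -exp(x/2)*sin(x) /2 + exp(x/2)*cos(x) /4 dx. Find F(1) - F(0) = -1/2 + exp(1/2)*cos(1)/2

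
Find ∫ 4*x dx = 2*x^2 + C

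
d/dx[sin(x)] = cos(x)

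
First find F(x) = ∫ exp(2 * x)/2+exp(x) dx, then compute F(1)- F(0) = -9/4 + (1 + E/2)^2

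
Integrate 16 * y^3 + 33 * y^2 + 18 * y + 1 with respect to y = 4*y^4 + 11*y^3 + 9*y^2 + y + C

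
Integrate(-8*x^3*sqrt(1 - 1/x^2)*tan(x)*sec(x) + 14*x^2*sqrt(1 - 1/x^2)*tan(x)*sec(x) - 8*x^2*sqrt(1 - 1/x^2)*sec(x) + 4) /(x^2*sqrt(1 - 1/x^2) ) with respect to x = (14 - 8*x)/cos(x) - 4*acsc(x) + C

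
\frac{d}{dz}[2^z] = 2^z*log(2)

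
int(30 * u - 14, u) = 15*u^2 - 14*u + C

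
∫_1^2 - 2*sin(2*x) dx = cos(4) - cos(2)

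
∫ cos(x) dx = sin(x) + C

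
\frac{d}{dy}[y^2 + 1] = 2*y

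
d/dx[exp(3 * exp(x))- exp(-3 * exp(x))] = (3*exp(x) + 3*exp(x + 6*exp(x)))*exp(-3*exp(x))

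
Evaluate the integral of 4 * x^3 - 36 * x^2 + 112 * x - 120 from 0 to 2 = -96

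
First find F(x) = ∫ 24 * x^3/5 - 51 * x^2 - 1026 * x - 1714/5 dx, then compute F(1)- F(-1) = -3598/5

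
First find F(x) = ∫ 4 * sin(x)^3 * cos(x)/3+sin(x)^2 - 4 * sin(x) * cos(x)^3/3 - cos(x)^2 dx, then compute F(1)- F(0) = -sin(2)/2 - 1/12 + cos(4)/12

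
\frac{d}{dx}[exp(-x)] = -exp(-x)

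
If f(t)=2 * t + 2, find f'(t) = 2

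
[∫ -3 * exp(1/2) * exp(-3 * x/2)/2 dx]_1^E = -exp(-1) + exp(1/2 - 3*E/2)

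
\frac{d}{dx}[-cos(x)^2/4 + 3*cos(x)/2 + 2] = (cos(x) - 3)*sin(x)/2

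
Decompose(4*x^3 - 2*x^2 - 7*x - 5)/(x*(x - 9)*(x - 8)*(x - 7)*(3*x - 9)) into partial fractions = -8/(135*(x - 3)) + 305/(42*(x - 7)) - 1859/(120*(x - 8)) + 1343/(162*(x - 9)) - 5/(4536*x)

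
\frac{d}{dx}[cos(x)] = -sin(x)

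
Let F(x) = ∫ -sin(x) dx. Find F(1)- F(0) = -1 + cos(1)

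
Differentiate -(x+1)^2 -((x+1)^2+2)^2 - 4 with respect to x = -4*x^3 - 12*x^2 - 22*x - 14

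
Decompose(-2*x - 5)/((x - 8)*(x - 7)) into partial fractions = 19/(x - 7) - 21/(x - 8)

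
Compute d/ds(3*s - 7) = 3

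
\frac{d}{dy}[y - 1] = 1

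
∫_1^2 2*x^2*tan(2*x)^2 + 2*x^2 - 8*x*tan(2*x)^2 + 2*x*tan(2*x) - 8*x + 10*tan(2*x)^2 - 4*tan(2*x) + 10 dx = tan(4) - 2*tan(2)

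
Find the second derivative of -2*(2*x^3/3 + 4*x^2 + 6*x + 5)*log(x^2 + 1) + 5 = (-24*x^5*log(x^2 + 1) - 40*x^5 - 48*x^4*log(x^2 + 1) - 144*x^4 - 48*x^3*log(x^2 + 1) - 128*x^3 - 96*x^2*log(x^2 + 1) - 180*x^2 - 24*x*log(x^2 + 1) - 216*x - 48*log(x^2 + 1) - 60)/(3*x^4 + 6*x^2 + 3)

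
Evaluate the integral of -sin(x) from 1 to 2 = -cos(1) + cos(2)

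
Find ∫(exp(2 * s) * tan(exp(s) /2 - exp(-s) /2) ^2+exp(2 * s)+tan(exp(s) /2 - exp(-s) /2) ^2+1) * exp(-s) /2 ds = tan(sinh(s)) + C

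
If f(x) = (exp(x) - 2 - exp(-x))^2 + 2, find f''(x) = (4*exp(4*x) - 4*exp(3*x) + 4*exp(x) + 4)*exp(-2*x)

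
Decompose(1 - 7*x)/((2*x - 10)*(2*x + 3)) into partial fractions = -23/(26*(2*x + 3)) - 17/(13*(x - 5))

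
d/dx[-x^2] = -2*x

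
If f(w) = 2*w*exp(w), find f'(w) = 2*w*exp(w) + 2*exp(w)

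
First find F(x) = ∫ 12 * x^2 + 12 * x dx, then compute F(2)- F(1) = 46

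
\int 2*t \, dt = t^2 + C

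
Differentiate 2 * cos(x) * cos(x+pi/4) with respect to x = -2*sin(2*x + pi/4)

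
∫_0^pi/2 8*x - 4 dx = -1 + (-1 + pi)^2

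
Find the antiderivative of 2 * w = w^2 + C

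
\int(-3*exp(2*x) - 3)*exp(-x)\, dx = -6*sinh(x) + C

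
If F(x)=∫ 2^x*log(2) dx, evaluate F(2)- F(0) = 3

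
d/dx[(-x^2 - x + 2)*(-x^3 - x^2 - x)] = 5*x^4 + 8*x^3 - 2*x - 2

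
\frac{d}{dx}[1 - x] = -1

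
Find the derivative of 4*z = 4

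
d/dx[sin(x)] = cos(x)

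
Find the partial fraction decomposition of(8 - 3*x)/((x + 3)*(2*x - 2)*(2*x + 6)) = -5/(64*(x + 3)) - 17/(16*(x + 3)^2) + 5/(64*(x - 1))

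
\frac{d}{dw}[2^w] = 2^w*log(2)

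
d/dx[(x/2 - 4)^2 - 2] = x/2 - 4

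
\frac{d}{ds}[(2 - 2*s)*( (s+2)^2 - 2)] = -6*s^2 - 12*s + 4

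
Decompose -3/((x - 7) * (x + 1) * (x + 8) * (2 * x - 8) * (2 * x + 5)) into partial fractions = 8/(2717*(2*x + 5)) - 1/(9240*(x + 8)) - 1/(560*(x + 1)) + 1/(1560*(x - 4)) - 1/(4560*(x - 7))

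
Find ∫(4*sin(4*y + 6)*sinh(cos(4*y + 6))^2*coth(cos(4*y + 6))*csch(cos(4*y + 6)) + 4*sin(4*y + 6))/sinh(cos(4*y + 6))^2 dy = coth(cos(4*y + 6)) + csch(cos(4*y + 6)) + C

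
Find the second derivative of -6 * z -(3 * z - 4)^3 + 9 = 216 - 162*z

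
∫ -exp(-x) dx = exp(-x) + C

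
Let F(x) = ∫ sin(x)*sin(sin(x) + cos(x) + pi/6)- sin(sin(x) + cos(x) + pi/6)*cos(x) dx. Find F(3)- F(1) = -cos(pi/6 + cos(1) + sin(1)) + cos(cos(3) + sin(3) + pi/6)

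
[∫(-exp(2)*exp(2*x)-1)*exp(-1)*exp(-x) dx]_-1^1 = -exp(2) + exp(-2)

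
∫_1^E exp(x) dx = -E + exp(E)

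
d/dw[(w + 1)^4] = 4*w^3 + 12*w^2 + 12*w + 4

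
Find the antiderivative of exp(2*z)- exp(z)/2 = (exp(z) - 1)*exp(z)/2 + C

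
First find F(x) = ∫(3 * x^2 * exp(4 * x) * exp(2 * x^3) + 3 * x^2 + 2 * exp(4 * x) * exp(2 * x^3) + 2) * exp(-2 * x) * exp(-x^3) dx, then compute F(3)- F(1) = -exp(3) - exp(-33) + exp(-3) + exp(33)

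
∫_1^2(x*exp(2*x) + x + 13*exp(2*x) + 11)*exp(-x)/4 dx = -13*E/4 - 7*exp(-2)/2 + 13*exp(-1)/4 + 7*exp(2)/2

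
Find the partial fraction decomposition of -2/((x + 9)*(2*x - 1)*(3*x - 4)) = -18/(155*(3*x - 4)) + 8/(95*(2*x - 1)) - 2/(589*(x + 9))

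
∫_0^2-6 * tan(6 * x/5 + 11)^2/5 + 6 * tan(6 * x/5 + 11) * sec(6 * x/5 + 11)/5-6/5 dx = -sec(11) + tan(11) - tan(67/5) + sec(67/5)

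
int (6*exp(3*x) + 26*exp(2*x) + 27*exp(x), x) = 2*(exp(x) + 2)^3 + (exp(x) + 2)^2 - exp(x) + C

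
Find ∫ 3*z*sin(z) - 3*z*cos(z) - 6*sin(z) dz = -3*sqrt(2)*(z - 1)*sin(z + pi/4) + C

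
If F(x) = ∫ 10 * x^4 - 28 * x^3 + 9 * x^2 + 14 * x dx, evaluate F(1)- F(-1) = 10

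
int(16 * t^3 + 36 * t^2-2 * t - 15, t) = 4*t^4 + 12*t^3 - t^2 - 15*t + C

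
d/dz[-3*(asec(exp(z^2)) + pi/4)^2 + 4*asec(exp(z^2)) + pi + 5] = (-12*z*asec(exp(z^2)) - 3*pi*z + 8*z)*exp(-z^2)/sqrt(1 - exp(-2*z^2))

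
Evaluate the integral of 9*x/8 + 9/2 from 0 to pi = -9 + (3*pi/4 + 3)^2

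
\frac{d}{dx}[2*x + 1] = 2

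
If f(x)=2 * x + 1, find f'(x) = 2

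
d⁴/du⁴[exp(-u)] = exp(-u)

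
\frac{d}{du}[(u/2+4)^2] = u/2 + 4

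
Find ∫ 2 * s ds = s^2 + C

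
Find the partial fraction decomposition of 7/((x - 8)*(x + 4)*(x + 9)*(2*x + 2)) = -7/(1360*(x + 9)) + 7/(360*(x + 4)) - 7/(432*(x + 1)) + 7/(3672*(x - 8))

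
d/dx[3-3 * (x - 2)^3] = -9*x^2 + 36*x - 36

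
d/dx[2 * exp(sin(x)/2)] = exp(sin(x)/2)*cos(x)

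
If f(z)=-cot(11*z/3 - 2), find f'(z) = 11/(3*sin(11*z/3 - 2)^2)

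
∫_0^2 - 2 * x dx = -4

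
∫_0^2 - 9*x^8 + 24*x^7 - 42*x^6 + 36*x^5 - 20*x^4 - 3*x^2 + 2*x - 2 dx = -264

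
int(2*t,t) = t^2 + C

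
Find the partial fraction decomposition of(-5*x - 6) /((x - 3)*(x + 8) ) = -34/(11*(x + 8)) - 21/(11*(x - 3))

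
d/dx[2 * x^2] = 4*x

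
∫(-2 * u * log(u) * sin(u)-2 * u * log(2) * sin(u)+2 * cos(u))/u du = 2*log(2*u)*cos(u) + C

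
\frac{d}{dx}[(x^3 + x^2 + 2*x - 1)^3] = 9*x^8 + 24*x^7 + 63*x^6 + 60*x^5 + 60*x^4 - 12*x^3 - 3*x^2 - 18*x + 6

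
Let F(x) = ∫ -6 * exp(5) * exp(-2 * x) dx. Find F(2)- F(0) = -3*exp(5) + 3*E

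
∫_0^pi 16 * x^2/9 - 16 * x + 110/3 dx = 2*(-3 + 2*pi/3)^3 + 2*pi/3 + 54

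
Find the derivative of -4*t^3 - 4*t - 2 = -12*t^2 - 4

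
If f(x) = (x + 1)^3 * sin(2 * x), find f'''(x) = -8*x^3*cos(2*x) - 36*x^2*sin(2*x) - 24*x^2*cos(2*x) - 72*x*sin(2*x) + 12*x*cos(2*x) - 30*sin(2*x) + 28*cos(2*x)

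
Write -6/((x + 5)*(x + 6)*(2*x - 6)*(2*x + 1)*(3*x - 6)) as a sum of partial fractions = -16/(3465*(2*x + 1)) - 1/(792*(x + 6)) + 1/(504*(x + 5)) + 1/(280*(x - 2)) - 1/(504*(x - 3))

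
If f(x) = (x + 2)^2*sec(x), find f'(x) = (x^2*sin(x)/cos(x) + 4*x*sin(x)/cos(x) + 2*x + 4*sin(x)/cos(x) + 4)/cos(x)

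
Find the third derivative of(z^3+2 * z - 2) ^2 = 120*z^3 + 96*z - 24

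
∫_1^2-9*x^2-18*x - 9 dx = -57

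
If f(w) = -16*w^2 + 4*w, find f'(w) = 4 - 32*w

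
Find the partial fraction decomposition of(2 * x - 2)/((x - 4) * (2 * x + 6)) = 4/(7*(x + 3)) + 3/(7*(x - 4))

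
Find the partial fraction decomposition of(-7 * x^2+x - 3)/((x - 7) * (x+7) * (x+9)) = -579/(32*(x + 9)) + 353/(28*(x + 7)) - 339/(224*(x - 7))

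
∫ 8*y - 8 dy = 4*y^2 - 8*y + C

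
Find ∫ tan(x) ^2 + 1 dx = tan(x) + C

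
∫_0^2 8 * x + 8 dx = 32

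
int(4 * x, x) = 2*x^2 + C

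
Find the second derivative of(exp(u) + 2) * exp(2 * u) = 9*exp(3*u) + 8*exp(2*u)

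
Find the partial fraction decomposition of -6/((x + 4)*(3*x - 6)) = 1/(3*(x + 4)) - 1/(3*(x - 2))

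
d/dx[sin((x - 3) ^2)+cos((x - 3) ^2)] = -2*x*sin(x^2 - 6*x + 9) + 2*x*cos(x^2 - 6*x + 9) + 6*sin(x^2 - 6*x + 9) - 6*cos(x^2 - 6*x + 9)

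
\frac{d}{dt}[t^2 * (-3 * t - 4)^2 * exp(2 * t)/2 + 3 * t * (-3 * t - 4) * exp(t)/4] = 9*t^4*exp(2*t) + 42*t^3*exp(2*t) + 52*t^2*exp(2*t) - 9*t^2*exp(t)/4 + 16*t*exp(2*t) - 15*t*exp(t)/2 - 3*exp(t)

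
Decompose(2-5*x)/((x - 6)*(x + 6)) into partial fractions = -8/(3*(x + 6)) - 7/(3*(x - 6))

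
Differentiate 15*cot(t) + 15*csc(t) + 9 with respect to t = -15*(cos(t) + 1)/sin(t)^2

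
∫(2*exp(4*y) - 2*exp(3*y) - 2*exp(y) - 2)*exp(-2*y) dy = (-(1 - exp(y))*exp(y) - 1)^2*exp(-2*y) + C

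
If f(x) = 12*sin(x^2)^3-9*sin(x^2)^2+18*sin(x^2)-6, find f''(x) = -108*x^2*sin(x^2) + 108*x^2*sin(3*x^2) - 72*x^2*cos(2*x^2) - 18*sin(2*x^2) + 54*cos(x^2) - 18*cos(3*x^2)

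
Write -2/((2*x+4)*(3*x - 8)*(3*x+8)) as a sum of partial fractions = -3/(32*(3*x + 8)) - 3/(224*(3*x - 8)) + 1/(28*(x + 2))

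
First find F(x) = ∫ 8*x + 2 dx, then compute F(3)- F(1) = 36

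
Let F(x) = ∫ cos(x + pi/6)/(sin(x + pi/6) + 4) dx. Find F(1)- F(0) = -log(9/2) + log(sin(pi/6 + 1) + 4)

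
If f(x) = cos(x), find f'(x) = -sin(x)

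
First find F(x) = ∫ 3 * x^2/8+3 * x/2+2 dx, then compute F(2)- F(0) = 8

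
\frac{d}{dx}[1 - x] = -1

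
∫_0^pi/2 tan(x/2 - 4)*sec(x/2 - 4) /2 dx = csc(pi/4 + 4) - sec(4)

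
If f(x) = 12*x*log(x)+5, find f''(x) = 12/x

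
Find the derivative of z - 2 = 1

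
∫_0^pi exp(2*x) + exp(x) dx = -3/2 + (2 + exp(pi))*exp(pi)/2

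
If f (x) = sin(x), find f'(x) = cos(x)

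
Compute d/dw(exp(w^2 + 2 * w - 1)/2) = w*exp(w^2 + 2*w - 1) + exp(w^2 + 2*w - 1)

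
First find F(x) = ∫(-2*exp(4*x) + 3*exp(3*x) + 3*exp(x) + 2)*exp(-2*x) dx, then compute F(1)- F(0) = -(E - exp(-1))^2 - 3*exp(-1) + 3*E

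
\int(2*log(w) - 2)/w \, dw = (log(w) - 1)^2 + C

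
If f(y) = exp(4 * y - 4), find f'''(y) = 64*exp(4*y - 4)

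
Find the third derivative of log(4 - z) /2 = 1/(z^3 - 12*z^2 + 48*z - 64)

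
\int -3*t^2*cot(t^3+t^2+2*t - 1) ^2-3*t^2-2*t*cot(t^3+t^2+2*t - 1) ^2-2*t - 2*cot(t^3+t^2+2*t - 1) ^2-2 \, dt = cot(t^3 + t^2 + 2*t - 1) + C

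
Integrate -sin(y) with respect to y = cos(y) + C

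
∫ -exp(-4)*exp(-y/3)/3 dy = exp(-y/3 - 4) + C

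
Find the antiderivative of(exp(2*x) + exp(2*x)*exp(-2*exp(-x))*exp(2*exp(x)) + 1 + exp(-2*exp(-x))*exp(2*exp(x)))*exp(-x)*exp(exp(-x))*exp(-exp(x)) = 2*sinh(2*sinh(x)) + C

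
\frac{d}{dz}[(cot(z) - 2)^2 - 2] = 2*(2 - cos(z)/sin(z))/sin(z)^2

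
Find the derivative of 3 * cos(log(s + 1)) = -3*sin(log(s + 1))/(s + 1)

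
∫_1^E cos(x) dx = -sin(1) + sin(E)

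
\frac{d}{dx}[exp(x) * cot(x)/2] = (1/tan(x) - 1/sin(x)^2)*exp(x)/2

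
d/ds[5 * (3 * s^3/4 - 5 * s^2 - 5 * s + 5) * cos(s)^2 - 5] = -15*s^3*sin(s)*cos(s)/2 + 50*s^2*sin(s)*cos(s) + 45*s^2*cos(s)^2/4 + 50*s*sin(s)*cos(s) - 50*s*cos(s)^2 - 50*sin(s)*cos(s) - 25*cos(s)^2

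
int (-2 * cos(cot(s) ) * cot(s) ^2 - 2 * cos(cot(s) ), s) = 2*sin(cot(s)) + C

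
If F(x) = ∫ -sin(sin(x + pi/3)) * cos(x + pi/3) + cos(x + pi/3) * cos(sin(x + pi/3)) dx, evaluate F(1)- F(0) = -sin(sqrt(3)/2) - cos(sqrt(3)/2) + cos(sin(1 + pi/3)) + sin(sin(1 + pi/3))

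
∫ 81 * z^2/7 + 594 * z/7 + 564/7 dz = 27*z^3/7 + 297*z^2/7 + 564*z/7 + C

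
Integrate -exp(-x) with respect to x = exp(-x) + C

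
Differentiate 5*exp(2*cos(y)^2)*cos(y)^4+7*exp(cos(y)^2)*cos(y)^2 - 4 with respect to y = -2*E*(7*exp(1 - cos(y)^2)*cos(y)^2 + 7*exp(1 - cos(y)^2) + 10*E*cos(y)^4 + 10*E*cos(y)^2)*exp(2*cos(y)^2 - 2)*sin(y)*cos(y)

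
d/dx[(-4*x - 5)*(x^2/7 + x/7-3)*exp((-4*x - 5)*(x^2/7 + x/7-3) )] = (48*x^5 + 180*x^4 - 1102*x^3 - 3477*x^2 + 4225*x + 8848)*exp(-4*x^3/7 - 9*x^2/7 + 79*x/7 + 15)/49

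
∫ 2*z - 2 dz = z^2 - 2*z + C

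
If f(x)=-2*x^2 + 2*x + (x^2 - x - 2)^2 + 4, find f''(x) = 12*x^2 - 12*x - 10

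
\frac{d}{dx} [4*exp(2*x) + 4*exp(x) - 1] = 8*exp(2*x) + 4*exp(x)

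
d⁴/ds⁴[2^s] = 2^s*log(2)^4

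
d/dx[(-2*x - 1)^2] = 8*x + 4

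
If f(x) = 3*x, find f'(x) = 3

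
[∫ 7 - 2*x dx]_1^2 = 4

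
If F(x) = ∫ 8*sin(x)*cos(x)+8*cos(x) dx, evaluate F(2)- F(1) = -4*(sin(1) + 1)^2 + 4*(sin(2) + 1)^2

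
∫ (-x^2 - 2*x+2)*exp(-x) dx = ((x + 2)^2 - 2)*exp(-x) + C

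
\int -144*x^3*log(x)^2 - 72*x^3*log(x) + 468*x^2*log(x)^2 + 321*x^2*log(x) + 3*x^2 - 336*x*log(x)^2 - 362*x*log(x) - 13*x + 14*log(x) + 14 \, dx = -x*(x - 2)*(3*x - 7)*(12*x*log(x) - 1)*log(x) + C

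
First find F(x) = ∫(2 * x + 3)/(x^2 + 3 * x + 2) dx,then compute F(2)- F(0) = -log(2) + log(12)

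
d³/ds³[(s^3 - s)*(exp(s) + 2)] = s^3*exp(s) + 9*s^2*exp(s) + 17*s*exp(s) + 3*exp(s) + 12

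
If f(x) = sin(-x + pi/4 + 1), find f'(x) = -cos(-x + pi/4 + 1)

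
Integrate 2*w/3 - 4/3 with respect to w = w^2/3 - 4*w/3 + C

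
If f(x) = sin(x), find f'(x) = cos(x)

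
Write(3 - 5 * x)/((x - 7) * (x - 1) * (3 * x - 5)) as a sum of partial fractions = 3/(2*(3*x - 5)) - 1/(6*(x - 1)) - 1/(3*(x - 7))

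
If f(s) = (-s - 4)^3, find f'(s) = -3*s^2 - 24*s - 48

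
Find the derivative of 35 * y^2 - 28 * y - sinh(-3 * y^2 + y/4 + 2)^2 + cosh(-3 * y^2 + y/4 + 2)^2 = 70*y - 28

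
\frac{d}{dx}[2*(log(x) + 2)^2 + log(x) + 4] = (4*log(x) + 9)/x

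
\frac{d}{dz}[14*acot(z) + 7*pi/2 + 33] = -14/(z^2 + 1)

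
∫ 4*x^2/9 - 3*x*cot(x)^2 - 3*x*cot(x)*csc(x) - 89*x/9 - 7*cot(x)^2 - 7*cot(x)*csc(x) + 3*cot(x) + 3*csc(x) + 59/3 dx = 2*x/3 + 4*(x - 9)^3/27 + 5*(x - 9)^2/9 + (3*x + 7)*(cot(x) + csc(x)) + C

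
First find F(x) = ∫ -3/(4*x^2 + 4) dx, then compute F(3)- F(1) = -3*pi/16 + 3*acot(3)/4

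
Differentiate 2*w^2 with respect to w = 4*w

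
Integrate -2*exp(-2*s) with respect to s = exp(-2*s) + C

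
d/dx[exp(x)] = exp(x)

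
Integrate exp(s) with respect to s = exp(s) + C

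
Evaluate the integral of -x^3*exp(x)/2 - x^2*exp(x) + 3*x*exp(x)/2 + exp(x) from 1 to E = (-exp(3) + 1 + E + exp(2))*exp(E)/2 - E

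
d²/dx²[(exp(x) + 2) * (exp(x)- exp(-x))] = (4*exp(3*x) + 2*exp(2*x) - 2)*exp(-x)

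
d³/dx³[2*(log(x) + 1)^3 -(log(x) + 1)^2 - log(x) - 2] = (12*log(x)^2 - 16*log(x) - 12)/x^3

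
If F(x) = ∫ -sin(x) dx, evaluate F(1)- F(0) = -1 + cos(1)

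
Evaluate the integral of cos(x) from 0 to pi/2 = 1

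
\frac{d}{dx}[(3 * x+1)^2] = 18*x + 6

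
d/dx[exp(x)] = exp(x)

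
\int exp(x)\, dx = exp(x) + C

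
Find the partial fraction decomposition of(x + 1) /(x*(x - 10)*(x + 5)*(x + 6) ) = 5/(96*(x + 6)) - 4/(75*(x + 5)) + 11/(2400*(x - 10)) - 1/(300*x)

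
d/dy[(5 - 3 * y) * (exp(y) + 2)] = -3*y*exp(y) + 2*exp(y) - 6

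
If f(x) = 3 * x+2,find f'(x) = 3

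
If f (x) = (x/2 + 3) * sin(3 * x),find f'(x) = 3*x*cos(3*x)/2 + sin(3*x)/2 + 9*cos(3*x)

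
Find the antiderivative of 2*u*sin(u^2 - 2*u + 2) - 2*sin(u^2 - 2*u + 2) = -cos((u - 1)^2 + 1) + C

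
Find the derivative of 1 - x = -1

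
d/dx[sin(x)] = cos(x)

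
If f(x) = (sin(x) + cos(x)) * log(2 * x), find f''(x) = sqrt(2)*(-x^2*log(x)*sin(x + pi/4) - x^2*log(2)*sin(x + pi/4) + 2*x*cos(x + pi/4) - sin(x + pi/4))/x^2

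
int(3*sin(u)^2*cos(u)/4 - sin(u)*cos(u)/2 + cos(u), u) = (sin(u)^2 - sin(u) + 4)*sin(u)/4 + C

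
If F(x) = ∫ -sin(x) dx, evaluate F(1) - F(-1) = 0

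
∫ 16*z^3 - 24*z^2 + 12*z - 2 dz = 4*z^4 - 8*z^3 + 6*z^2 - 2*z + C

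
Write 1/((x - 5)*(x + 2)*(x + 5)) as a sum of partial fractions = 1/(30*(x + 5)) - 1/(21*(x + 2)) + 1/(70*(x - 5))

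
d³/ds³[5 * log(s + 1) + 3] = 10/(s^3 + 3*s^2 + 3*s + 1)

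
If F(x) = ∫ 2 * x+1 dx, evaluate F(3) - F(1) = 10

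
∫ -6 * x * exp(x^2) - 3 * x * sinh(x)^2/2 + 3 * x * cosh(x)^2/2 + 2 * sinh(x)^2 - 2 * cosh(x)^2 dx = 3*x^2/4 - 2*x - 3*exp(x^2) + C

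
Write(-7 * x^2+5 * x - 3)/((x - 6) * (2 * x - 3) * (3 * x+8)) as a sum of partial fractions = -119/(130*(3*x + 8)) + 1/(5*(2*x - 3)) - 25/(26*(x - 6))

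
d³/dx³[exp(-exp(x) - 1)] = (-exp(3*x) + 3*exp(2*x) - exp(x))*exp(-exp(x) - 1)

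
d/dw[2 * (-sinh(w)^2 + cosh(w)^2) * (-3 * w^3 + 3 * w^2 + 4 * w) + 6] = -18*w^2 + 12*w + 8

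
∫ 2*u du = u^2 + C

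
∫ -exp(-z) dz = exp(-z) + C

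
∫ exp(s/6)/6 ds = exp(s/6) + C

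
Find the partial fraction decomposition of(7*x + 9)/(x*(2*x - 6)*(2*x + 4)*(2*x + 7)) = 31/(273*(2*x + 7)) - 1/(24*(x + 2)) + 1/(26*(x - 3)) - 3/(56*x)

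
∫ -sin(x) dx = cos(x) + C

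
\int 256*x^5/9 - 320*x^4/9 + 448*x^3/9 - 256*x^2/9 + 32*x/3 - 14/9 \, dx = 128*x^6/27 - 64*x^5/9 + 112*x^4/9 - 256*x^3/27 + 16*x^2/3 - 14*x/9 + C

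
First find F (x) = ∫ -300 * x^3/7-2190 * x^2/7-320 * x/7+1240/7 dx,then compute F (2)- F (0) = -5200/7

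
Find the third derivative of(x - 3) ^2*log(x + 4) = (2*x^2 + 30*x + 186)/(x^3 + 12*x^2 + 48*x + 64)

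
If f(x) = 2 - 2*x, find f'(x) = -2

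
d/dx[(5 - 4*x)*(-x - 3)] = 8*x + 7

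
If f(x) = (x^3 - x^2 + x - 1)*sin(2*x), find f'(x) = 2*x^3*cos(2*x) + 3*x^2*sin(2*x) - 2*x^2*cos(2*x) + 2*sqrt(2)*x*cos(2*x + pi/4) + sin(2*x) - 2*cos(2*x)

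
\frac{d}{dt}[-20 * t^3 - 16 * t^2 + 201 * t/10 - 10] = -60*t^2 - 32*t + 201/10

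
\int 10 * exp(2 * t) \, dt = 5*exp(2*t) + C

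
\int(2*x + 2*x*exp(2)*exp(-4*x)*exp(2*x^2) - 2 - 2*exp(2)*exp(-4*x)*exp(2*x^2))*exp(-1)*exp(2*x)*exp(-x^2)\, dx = 2*sinh((x - 1)^2) + C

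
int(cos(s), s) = sin(s) + C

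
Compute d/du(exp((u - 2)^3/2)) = 3*u^2*exp(u^3/2 - 3*u^2 + 6*u - 4)/2 - 6*u*exp(u^3/2 - 3*u^2 + 6*u - 4) + 6*exp(u^3/2 - 3*u^2 + 6*u - 4)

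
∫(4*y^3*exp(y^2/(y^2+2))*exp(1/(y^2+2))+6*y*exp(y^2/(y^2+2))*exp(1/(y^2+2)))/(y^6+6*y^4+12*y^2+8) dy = (y^2 + 1)*exp((y^2 + 1)/(y^2 + 2))/(y^2 + 2) + C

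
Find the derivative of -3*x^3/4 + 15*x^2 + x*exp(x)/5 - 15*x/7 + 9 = -9*x^2/4 + x*exp(x)/5 + 30*x + exp(x)/5 - 15/7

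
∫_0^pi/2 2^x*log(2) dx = -1 + 2^(pi/2)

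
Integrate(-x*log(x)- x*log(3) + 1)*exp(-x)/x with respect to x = exp(-x)*log(3*x) + C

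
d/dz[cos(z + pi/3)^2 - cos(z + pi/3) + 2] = sin(z + pi/3) - cos(2*z + pi/6)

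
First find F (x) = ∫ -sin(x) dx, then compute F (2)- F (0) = -1 + cos(2)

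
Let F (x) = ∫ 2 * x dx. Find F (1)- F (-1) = 0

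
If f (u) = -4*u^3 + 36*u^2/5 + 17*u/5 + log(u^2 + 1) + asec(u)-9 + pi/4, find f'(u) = (-60*u^6*sqrt(1 - 1/u^2) + 72*u^5*sqrt(1 - 1/u^2) - 43*u^4*sqrt(1 - 1/u^2) + 82*u^3*sqrt(1 - 1/u^2) + 17*u^2*sqrt(1 - 1/u^2) + 5*u^2 + 5)/(5*u^4*sqrt(1 - 1/u^2) + 5*u^2*sqrt(1 - 1/u^2))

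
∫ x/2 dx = x^2/4 + C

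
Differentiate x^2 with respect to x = 2*x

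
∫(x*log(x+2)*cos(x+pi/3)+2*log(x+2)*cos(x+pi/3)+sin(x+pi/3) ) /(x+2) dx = log(x + 2)*sin(x + pi/3) + C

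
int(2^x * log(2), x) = 2^x + C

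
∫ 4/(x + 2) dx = 4*log(x + 2) + C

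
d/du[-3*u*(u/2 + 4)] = -3*u - 12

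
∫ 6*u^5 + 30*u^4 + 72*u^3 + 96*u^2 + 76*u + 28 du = u^6 + 6*u^5 + 18*u^4 + 32*u^3 + 38*u^2 + 28*u + C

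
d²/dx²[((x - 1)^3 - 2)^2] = 30*x^4 - 120*x^3 + 180*x^2 - 144*x + 54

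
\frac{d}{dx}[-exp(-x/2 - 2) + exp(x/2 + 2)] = (exp(x + 4) + 1)*exp(-x/2 - 2)/2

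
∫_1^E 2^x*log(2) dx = -2 + 2^E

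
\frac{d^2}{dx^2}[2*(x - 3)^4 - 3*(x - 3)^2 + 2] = 24*x^2 - 144*x + 210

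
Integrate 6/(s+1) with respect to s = 6*log(s + 1) + C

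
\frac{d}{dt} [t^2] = 2*t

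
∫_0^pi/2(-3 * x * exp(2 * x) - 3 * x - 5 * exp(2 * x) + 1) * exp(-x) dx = (-3*pi/2 - 2)*(-exp(-pi/2) + exp(pi/2))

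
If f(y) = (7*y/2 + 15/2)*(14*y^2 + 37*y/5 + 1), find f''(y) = 294*y + 1309/5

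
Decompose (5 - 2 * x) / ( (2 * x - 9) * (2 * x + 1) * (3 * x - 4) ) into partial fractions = -21/(209*(3*x - 4)) + 6/(55*(2*x + 1)) - 4/(95*(2*x - 9))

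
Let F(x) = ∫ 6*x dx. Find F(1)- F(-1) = 0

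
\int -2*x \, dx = -x^2 + C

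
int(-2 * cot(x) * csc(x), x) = 2*csc(x) + C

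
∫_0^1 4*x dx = 2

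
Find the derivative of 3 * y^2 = 6*y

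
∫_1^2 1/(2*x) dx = log(2)/2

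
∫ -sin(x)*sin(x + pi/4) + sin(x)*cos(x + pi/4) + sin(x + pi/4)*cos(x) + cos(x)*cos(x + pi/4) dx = sqrt(2)*sin(x + pi/4)^2 + C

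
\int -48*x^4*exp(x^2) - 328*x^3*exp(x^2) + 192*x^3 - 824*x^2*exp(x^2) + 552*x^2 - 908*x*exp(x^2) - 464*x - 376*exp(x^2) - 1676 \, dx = -(-2*x + exp(x^2) + 6)*(6*x + 3*(2*x + 5)^3 - 4*(2*x + 5)^2 + 15) + C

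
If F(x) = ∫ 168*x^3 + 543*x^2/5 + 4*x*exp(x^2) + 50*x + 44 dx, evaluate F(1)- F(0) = 2*E + 726/5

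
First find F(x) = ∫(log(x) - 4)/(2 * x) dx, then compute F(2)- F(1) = -4 + (-2 + log(2)/2)^2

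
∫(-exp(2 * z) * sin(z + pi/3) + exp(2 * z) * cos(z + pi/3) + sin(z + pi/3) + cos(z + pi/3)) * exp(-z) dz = 2*cos(z + pi/3)*sinh(z) + C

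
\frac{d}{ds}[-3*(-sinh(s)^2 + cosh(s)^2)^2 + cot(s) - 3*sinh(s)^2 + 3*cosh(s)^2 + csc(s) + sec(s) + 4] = tan(s)*sec(s) - cot(s)^2 - cot(s)*csc(s) - 1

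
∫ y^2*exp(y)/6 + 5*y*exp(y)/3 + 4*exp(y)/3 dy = y*(y + 8)*exp(y)/6 + C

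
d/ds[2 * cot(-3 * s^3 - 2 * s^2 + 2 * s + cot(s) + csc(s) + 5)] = 2*(9*s^2 + 4*s - 2 + cos(s)/sin(s)^2 + sin(s)^(-2))/sin(-3*s^3 - 2*s^2 + 2*s + 5 + 1/tan(s) + 1/sin(s))^2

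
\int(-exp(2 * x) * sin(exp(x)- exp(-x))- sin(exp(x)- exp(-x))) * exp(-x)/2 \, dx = cos(2*sinh(x))/2 + C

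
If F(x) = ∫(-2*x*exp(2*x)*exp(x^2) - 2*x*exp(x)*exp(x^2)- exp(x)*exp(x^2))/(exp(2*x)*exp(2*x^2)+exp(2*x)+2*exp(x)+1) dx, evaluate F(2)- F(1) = -acot(exp(2)/(1 + E)) + acot(exp(6)/(1 + exp(2)))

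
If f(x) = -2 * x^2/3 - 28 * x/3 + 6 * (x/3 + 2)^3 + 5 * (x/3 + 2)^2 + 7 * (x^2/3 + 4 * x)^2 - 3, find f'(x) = 28*x^3/9 + 170*x^2/3 + 2086*x/9 + 64/3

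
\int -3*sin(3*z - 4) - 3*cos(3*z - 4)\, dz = sqrt(2)*cos(3*z - 4 + pi/4) + C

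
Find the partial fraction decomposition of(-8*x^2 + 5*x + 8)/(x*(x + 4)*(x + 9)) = -137/(9*(x + 9)) + 7/(x + 4) + 2/(9*x)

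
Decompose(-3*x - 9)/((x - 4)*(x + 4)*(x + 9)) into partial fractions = 18/(65*(x + 9)) - 3/(40*(x + 4)) - 21/(104*(x - 4))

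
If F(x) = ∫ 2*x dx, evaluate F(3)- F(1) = 8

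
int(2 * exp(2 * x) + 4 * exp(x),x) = (exp(x) + 2)^2 + C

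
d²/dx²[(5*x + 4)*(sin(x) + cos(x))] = -5*x*sin(x) - 5*x*cos(x) - 14*sin(x) + 6*cos(x)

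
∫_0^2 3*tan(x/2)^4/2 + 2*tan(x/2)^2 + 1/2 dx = tan(1) + tan(1)^3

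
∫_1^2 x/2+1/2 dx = 5/4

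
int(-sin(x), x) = cos(x) + C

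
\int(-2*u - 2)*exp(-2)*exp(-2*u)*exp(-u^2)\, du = exp(-u^2 - 2*u - 2) + C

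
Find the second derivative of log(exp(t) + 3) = 3*exp(t)/(exp(2*t) + 6*exp(t) + 9)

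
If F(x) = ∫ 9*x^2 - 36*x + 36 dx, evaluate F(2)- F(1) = 3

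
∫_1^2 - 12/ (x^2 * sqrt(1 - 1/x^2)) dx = -4*pi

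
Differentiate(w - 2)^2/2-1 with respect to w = w - 2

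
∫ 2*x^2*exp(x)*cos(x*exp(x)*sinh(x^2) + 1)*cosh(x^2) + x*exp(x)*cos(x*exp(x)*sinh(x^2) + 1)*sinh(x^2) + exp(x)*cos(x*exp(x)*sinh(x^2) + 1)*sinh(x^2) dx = sin(x*exp(x)*sinh(x^2) + 1) + C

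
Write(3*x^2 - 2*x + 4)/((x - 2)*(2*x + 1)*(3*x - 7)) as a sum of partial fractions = 141/(17*(3*x - 7)) + 23/(85*(2*x + 1)) - 12/(5*(x - 2))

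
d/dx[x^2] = 2*x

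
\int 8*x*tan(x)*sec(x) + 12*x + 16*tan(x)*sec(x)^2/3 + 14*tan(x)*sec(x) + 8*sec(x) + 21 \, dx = 21*x + 2*(3*x + 2*sec(x))^2/3 + 14*sec(x) + C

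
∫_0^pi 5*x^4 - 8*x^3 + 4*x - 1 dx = (-1 + pi)^3*(pi + pi^2)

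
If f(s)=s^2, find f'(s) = 2*s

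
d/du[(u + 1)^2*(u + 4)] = 3*u^2 + 12*u + 9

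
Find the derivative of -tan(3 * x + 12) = -3*tan(3*x + 12)^2 - 3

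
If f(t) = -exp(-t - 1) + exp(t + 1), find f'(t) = (exp(2*t + 2) + 1)*exp(-t - 1)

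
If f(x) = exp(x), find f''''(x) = exp(x)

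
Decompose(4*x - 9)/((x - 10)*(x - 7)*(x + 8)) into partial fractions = -41/(270*(x + 8)) - 19/(45*(x - 7)) + 31/(54*(x - 10))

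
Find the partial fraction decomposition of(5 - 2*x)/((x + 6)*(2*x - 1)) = 8/(13*(2*x - 1)) - 17/(13*(x + 6))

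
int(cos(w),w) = sin(w) + C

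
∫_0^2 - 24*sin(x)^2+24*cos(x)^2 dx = 12*sin(4)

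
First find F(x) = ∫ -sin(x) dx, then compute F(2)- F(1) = -cos(1) + cos(2)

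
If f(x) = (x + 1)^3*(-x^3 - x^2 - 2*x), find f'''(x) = -120*x^3 - 240*x^2 - 192*x - 60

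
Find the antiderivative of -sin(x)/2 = cos(x)/2 + C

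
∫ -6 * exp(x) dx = -6*exp(x) + C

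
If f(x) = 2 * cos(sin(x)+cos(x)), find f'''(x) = 4*(-sqrt(2)*sin(x)*sin(sqrt(2)*sin(x + pi/4))*cos(x) + sqrt(2)*sin(sqrt(2)*sin(x + pi/4)) + 3*sin(x + pi/4)*cos(sqrt(2)*sin(x + pi/4)))*cos(x + pi/4)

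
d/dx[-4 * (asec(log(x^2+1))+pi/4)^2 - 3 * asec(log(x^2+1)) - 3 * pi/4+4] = (-16*x*asec(log(x^2 + 1)) - 4*pi*x - 6*x)/(x^2*sqrt(1 - 1/log(x^2 + 1)^2)*log(x^2 + 1)^2 + sqrt(1 - 1/log(x^2 + 1)^2)*log(x^2 + 1)^2)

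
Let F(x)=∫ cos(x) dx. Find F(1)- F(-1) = 2*sin(1)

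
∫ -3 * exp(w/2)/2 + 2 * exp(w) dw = -3*exp(w/2) + 2*exp(w) + C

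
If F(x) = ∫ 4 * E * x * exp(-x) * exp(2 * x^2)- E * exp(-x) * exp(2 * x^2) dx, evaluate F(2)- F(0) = -E + exp(7)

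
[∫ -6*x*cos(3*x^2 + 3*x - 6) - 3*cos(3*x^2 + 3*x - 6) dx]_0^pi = -sin(6 - 3*pi^2) - sin(6)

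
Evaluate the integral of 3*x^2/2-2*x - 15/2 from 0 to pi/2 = -18 + (-3 + pi/2)^2*(pi/4 + 2)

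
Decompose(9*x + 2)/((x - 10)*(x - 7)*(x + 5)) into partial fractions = -43/(180*(x + 5)) - 65/(36*(x - 7)) + 92/(45*(x - 10))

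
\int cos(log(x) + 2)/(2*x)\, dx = sin(log(x) + 2)/2 + C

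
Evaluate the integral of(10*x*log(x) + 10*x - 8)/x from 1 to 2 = 12*log(2)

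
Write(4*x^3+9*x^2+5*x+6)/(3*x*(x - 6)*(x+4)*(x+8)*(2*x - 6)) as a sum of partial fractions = -251/(4928*(x + 8)) + 3/(160*(x + 4)) - 5/(99*(x - 3)) + 17/(210*(x - 6)) + 1/(576*x)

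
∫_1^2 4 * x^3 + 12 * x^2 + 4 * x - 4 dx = 45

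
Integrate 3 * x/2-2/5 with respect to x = 3*x^2/4 - 2*x/5 + C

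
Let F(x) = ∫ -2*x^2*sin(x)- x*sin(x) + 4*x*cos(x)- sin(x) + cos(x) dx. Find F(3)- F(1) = 22*cos(3) - 4*cos(1)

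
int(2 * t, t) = t^2 + C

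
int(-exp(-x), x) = exp(-x) + C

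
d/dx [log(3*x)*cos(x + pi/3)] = (-x*log(x)*sin(x + pi/3) - x*log(3)*sin(x + pi/3) + cos(x + pi/3))/x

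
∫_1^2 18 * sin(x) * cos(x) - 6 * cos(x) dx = -(-1 + 3*sin(1))^2 + (-1 + 3*sin(2))^2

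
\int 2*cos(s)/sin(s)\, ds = 2*log(3*sin(s)) + C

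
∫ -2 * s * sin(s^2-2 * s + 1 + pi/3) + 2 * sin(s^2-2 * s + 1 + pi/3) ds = cos((s - 1)^2 + pi/3) + C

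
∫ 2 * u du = u^2 + C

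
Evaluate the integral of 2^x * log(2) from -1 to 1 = 3/2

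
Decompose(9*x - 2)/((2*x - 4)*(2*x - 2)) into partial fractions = -7/(4*(x - 1)) + 4/(x - 2)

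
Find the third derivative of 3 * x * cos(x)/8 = 3*x*sin(x)/8 - 9*cos(x)/8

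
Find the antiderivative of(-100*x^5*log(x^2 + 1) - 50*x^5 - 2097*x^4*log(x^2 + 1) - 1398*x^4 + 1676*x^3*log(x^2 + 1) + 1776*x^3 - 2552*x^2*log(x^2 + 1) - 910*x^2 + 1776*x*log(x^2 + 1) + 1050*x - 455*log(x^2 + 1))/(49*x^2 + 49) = -(x^2 + 28*x - 35)*(25*x^2 - x + 15)*log(x^2 + 1)/49 + C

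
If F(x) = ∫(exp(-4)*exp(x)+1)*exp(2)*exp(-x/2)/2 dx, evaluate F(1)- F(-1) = -exp(3/2) - exp(-5/2) + exp(-3/2) + exp(5/2)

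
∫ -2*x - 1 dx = -x^2 - x + C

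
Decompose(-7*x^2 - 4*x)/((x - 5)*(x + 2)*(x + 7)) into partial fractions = -21/(4*(x + 7)) + 4/(7*(x + 2)) - 65/(28*(x - 5))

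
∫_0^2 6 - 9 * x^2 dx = -12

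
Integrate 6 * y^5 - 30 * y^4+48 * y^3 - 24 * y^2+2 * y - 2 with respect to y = y^6 - 6*y^5 + 12*y^4 - 8*y^3 + y^2 - 2*y + C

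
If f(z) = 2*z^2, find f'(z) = 4*z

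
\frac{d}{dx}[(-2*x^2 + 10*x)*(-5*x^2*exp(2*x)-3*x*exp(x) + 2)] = 20*x^4*exp(2*x) - 60*x^3*exp(2*x) + 6*x^3*exp(x) - 150*x^2*exp(2*x) - 12*x^2*exp(x) - 60*x*exp(x) - 8*x + 20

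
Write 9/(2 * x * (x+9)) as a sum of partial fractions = -1/(2*(x + 9)) + 1/(2*x)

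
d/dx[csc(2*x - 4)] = -2*cot(2*x - 4)*csc(2*x - 4)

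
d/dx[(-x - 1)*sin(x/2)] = -x*cos(x/2)/2 - sin(x/2) - cos(x/2)/2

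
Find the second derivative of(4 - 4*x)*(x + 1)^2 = -24*x - 8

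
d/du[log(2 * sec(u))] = tan(u)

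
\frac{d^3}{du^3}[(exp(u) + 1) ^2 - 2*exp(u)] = 8*exp(2*u)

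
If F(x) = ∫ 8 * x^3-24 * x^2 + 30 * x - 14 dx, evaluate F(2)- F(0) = 0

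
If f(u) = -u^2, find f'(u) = -2*u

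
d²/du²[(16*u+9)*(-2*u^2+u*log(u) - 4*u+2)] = (-192*u^2 + 32*u*log(u) - 116*u + 9)/u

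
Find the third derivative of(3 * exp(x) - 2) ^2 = 72*exp(2*x) - 12*exp(x)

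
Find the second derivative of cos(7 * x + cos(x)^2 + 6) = 4*sin(x)^4*cos(7*x - sin(x)^2 + 7) - 4*sqrt(2)*sin(x)^2*sin(7*x - sin(x)^2 + pi/4 + 7) + 28*sin(x)*cos(x)*cos(7*x - sin(x)^2 + 7) + 2*sin(7*x - sin(x)^2 + 7) - 49*cos(7*x - sin(x)^2 + 7)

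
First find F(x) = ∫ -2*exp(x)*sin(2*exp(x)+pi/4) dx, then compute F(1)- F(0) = -cos(pi/4 + 2) + cos(pi/4 + 2*E)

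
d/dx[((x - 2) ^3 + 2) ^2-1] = 6*x^5 - 60*x^4 + 240*x^3 - 468*x^2 + 432*x - 144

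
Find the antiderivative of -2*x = -x^2 + C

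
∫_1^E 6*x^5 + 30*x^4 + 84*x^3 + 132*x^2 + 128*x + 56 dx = -220 + (1 + E)^2 + (2 + (1 + E)^2)^3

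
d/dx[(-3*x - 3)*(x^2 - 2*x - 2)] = -9*x^2 + 6*x + 12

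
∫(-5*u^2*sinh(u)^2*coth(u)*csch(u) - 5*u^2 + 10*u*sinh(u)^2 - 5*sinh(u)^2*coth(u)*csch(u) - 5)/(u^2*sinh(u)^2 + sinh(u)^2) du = 5*log(u^2 + 1) + 5/tanh(u) + 5/sinh(u) + C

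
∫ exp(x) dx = exp(x) + C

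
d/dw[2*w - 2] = 2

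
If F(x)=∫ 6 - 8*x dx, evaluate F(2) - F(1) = -6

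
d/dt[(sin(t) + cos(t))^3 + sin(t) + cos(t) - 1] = sqrt(2)*(3*sin(3*t + pi/4) + 5*cos(t + pi/4))/2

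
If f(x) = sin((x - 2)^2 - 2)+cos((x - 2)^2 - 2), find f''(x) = -4*sqrt(2)*x^2*sin(x^2 - 4*x + pi/4 + 2) + 16*sqrt(2)*x*sin(x^2 - 4*x + pi/4 + 2) - 18*sin(x^2 - 4*x + 2) - 14*cos(x^2 - 4*x + 2)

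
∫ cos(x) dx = sin(x) + C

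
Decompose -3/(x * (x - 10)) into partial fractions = -3/(10*(x - 10)) + 3/(10*x)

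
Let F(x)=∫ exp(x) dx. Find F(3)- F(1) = -E + exp(3)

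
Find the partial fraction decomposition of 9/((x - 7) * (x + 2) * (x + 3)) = 9/(10*(x + 3)) - 1/(x + 2) + 1/(10*(x - 7))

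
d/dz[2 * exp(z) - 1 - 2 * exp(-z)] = (2*exp(2*z) + 2)*exp(-z)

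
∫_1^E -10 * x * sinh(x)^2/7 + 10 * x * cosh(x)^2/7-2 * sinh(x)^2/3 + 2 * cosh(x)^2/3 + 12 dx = -281/21 + 5*exp(2)/7 + 38*E/3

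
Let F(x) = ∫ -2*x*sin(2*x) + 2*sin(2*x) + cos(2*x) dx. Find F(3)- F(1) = 2*cos(6)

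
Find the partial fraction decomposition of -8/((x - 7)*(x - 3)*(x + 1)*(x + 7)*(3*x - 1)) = -81/(1760*(3*x - 1)) - 1/(2310*(x + 7)) + 1/(96*(x + 1)) + 1/(160*(x - 3)) - 1/(1120*(x - 7))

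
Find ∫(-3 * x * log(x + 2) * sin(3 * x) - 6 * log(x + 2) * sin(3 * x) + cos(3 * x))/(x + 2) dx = log(x + 2)*cos(3*x) + C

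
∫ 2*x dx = x^2 + C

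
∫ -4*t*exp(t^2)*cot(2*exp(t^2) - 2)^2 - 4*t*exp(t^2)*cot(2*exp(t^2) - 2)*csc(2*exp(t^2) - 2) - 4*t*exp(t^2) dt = cot(2*exp(t^2) - 2) + csc(2*exp(t^2) - 2) + C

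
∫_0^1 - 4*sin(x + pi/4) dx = -2*sqrt(2) + 4*cos(pi/4 + 1)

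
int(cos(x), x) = sin(x) + C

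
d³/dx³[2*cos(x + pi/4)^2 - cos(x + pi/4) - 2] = -sin(x + pi/4) + 8*cos(2*x)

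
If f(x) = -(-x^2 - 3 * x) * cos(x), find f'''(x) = x^2*sin(x) + 3*x*sin(x) - 6*x*cos(x) - 6*sin(x) - 9*cos(x)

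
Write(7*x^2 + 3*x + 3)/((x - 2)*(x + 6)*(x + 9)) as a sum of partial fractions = 181/(11*(x + 9)) - 79/(8*(x + 6)) + 37/(88*(x - 2))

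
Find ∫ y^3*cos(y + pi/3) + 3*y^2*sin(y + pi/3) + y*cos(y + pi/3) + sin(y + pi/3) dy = y*(y^2 + 1)*sin(y + pi/3) + C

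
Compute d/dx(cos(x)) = -sin(x)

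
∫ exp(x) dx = exp(x) + C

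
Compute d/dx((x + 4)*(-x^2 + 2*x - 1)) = -3*x^2 - 4*x + 7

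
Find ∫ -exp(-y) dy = exp(-y) + C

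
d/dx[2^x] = 2^x*log(2)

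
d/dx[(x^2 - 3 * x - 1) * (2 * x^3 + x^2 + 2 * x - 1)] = 10*x^4 - 20*x^3 - 9*x^2 - 16*x + 1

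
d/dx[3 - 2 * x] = -2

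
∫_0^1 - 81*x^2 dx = -27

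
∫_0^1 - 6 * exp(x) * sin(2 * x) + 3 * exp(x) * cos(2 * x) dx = 3*E*cos(2) - 3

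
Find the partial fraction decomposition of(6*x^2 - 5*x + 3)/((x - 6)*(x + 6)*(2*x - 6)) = 83/(72*(x + 6)) - 7/(9*(x - 3)) + 21/(8*(x - 6))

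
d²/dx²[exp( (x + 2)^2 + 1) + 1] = 4*x^2*exp(x^2 + 4*x + 5) + 16*x*exp(x^2 + 4*x + 5) + 18*exp(x^2 + 4*x + 5)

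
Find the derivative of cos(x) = -sin(x)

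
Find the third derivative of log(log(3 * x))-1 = (2*log(x)^2 + 3*log(x) + 4*log(3)*log(x) + 2 + 2*log(3)^2 + 3*log(3))/(x^3*log(x)^3 + 3*x^3*log(3)*log(x)^2 + 3*x^3*log(3)^2*log(x) + x^3*log(3)^3)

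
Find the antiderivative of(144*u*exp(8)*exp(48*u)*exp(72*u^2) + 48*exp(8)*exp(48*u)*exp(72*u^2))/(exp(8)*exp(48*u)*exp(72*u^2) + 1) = log(exp(8*(3*u + 1)^2) + 1) + C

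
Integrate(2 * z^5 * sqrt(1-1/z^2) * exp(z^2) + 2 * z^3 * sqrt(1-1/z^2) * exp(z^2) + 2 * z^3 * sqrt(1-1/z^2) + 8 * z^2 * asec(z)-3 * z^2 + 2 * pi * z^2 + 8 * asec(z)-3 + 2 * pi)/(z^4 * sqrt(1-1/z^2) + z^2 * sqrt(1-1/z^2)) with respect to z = (4*asec(z) + pi)^2/4 + exp(z^2) + log(z^2 + 1) - 3*asec(z) + C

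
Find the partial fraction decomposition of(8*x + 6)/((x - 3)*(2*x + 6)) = 3/(2*(x + 3)) + 5/(2*(x - 3))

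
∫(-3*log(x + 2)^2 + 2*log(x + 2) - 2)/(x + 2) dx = (-log(x + 2)^2 + log(x + 2) - 2)*log(x + 2) + C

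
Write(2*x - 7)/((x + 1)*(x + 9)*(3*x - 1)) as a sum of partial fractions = -57/(112*(3*x - 1)) - 25/(224*(x + 9)) + 9/(32*(x + 1))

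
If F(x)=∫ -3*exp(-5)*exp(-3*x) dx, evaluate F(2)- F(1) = -exp(-8) + exp(-11)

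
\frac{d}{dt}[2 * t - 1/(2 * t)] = (4*t^2 + 1)/(2*t^2)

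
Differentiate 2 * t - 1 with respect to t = 2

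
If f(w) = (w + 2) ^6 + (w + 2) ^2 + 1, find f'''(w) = 120*w^3 + 720*w^2 + 1440*w + 960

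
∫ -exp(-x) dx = exp(-x) + C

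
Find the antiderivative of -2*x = -x^2 + C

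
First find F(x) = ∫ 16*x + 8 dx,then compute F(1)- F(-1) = 16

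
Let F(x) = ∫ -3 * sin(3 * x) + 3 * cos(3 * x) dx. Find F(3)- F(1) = cos(9) - sin(3) + sin(9) - cos(3)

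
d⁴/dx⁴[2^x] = 2^x*log(2)^4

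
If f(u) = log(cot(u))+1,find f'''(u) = -2*sin(u)/cos(u)^3 - 2*cos(u)/sin(u)^3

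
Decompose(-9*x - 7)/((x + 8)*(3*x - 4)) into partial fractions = -57/(28*(3*x - 4)) - 65/(28*(x + 8))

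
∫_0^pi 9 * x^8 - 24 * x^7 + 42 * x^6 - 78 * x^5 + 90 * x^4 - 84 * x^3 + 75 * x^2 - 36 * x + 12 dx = 8 + (-pi^2 - 2 + pi + pi^3)^3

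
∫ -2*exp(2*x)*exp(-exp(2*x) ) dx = exp(-exp(2*x)) + C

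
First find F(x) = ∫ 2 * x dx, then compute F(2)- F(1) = 3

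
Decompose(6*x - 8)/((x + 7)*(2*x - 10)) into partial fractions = 25/(12*(x + 7)) + 11/(12*(x - 5))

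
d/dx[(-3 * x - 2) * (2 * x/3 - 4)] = 32/3 - 4*x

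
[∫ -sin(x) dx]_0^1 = -1 + cos(1)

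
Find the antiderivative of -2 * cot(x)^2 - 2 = 2*cot(x) + C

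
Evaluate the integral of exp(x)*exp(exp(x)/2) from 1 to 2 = -2*exp(E/2) + 2*exp(exp(2)/2)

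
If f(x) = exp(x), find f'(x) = exp(x)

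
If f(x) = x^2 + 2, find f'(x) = 2*x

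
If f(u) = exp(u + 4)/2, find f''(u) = exp(u + 4)/2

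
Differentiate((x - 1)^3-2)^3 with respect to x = 9*x^8 - 72*x^7 + 252*x^6 - 540*x^5 + 810*x^4 - 864*x^3 + 648*x^2 - 324*x + 81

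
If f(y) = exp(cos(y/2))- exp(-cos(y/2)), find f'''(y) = (exp(2*cos(y/2))*sin(y/2)*cos(y/2)^2 + 3*exp(2*cos(y/2))*sin(y)/2 + sin(y/2)*cos(y/2)^2 - 3*sin(y)/2)*exp(-cos(y/2))/8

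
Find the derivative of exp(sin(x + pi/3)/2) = exp(sin(x + pi/3)/2)*cos(x + pi/3)/2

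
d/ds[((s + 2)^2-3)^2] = 4*s^3 + 24*s^2 + 36*s + 8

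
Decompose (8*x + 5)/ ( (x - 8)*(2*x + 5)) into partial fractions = 10/(7*(2*x + 5)) + 23/(7*(x - 8))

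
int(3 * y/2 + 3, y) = 3*y^2/4 + 3*y + C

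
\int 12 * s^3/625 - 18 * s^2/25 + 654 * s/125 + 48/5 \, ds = 3*s^4/625 - 6*s^3/25 + 327*s^2/125 + 48*s/5 + C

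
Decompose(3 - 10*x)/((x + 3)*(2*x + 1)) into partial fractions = 16/(5*(2*x + 1)) - 33/(5*(x + 3))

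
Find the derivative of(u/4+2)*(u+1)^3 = u^3 + 33*u^2/4 + 27*u/2 + 25/4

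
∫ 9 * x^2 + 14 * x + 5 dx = 3*x^3 + 7*x^2 + 5*x + C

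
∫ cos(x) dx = sin(x) + C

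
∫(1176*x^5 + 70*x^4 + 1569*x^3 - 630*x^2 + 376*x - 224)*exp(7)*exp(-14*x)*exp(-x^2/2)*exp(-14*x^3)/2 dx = (-28*x^3 - x^2 - 28*x + 14)*exp(-14*x^3 - x^2/2 - 14*x + 7)/2 + C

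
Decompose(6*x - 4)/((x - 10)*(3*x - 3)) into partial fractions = -2/(27*(x - 1)) + 56/(27*(x - 10))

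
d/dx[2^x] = 2^x*log(2)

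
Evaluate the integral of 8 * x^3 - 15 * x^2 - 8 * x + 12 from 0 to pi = 5 + (5 - 2*pi)*(-pi^3 - 1 + 2*pi)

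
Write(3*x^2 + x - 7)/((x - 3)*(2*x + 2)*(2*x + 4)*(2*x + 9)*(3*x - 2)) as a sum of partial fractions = 81/(6944*(3*x - 2)) + 197/(16275*(2*x + 9)) - 3/(800*(x + 2)) - 1/(112*(x + 1)) + 23/(8400*(x - 3))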